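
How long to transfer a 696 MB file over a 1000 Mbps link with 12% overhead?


Effective throughput = 1000 * (1 - 12/100) = 880 Mbps
File size in Mb = 696 * 8 = 5568 Mb
Time = 5568 / 880
Time = 6.3273 seconds


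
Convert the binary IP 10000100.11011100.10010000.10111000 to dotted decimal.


10000100 = 132
11011100 = 220
10010000 = 144
10111000 = 184
IP: 132.220.144.184


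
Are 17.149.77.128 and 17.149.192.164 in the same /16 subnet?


Mask: 255.255.0.0
17.149.77.128 AND mask = 17.149.0.0
17.149.192.164 AND mask = 17.149.0.0
Yes, same subnet (17.149.0.0)


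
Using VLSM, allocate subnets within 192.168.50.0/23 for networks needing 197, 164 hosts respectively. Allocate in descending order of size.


197 hosts -> /24 (254 usable): 192.168.50.0/24
164 hosts -> /24 (254 usable): 192.168.51.0/24
Allocation: 192.168.50.0/24 (197 hosts, 254 usable); 192.168.51.0/24 (164 hosts, 254 usable)


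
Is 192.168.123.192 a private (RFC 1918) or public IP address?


RFC 1918 private ranges:
  10.0.0.0/8 (10.0.0.0 - 10.255.255.255)
  172.16.0.0/12 (172.16.0.0 - 172.31.255.255)
  192.168.0.0/16 (192.168.0.0 - 192.168.255.255)
Private (in 192.168.0.0/16)


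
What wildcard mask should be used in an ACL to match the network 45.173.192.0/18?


Subnet mask: 255.255.192.0
Wildcard = 255.255.255.255 - subnet mask
255 - 255 = 0
255 - 255 = 0
255 - 192 = 63
255 - 0 = 255
Wildcard: 0.0.63.255


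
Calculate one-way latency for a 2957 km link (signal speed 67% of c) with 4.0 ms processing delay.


Speed = 0.67 * 3e5 km/s = 201000 km/s
Propagation delay = 2957 / 201000 = 0.0147 s = 14.7114 ms
Processing delay = 4.0 ms
Total one-way latency = 18.7114 ms


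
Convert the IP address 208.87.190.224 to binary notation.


208 = 11010000
87 = 01010111
190 = 10111110
224 = 11100000
Binary: 11010000.01010111.10111110.11100000


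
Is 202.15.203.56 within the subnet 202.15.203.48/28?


Subnet network: 202.15.203.48
Test IP AND mask: 202.15.203.48
Yes, 202.15.203.56 is in 202.15.203.48/28


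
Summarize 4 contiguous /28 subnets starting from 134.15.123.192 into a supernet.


Original prefix: /28
Number of subnets: 4 = 2^2
New prefix = 28 - 2 = 26
Supernet: 134.15.123.192/26


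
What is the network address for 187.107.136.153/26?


IP:   10111011.01101011.10001000.10011001
Mask: 11111111.11111111.11111111.11000000
AND operation:
Net:  10111011.01101011.10001000.10000000
Network: 187.107.136.128/26


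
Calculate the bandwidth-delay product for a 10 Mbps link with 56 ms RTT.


BDP = bandwidth * RTT
= 10 Mbps * 56 ms
= 10 * 1e6 * 56 / 1000 bits
= 560000 bits
= 70000 bytes
= 68.3594 KB
BDP = 560000 bits (70000 bytes)


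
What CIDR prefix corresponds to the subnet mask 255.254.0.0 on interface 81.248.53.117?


Binary: 11111111.11111110.00000000.00000000
Count leading 1s
Prefix: /15


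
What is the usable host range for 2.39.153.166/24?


Network: 2.39.153.0
Broadcast: 2.39.153.255
First usable = network + 1
Last usable = broadcast - 1
Range: 2.39.153.1 to 2.39.153.254


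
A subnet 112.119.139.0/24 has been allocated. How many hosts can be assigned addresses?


Host bits = 32 - 24 = 8
Total addresses = 2^8 = 256
Usable = total - 2 (network and broadcast)
Usable hosts: 254


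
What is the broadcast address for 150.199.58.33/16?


Network: 150.199.0.0/16
Host bits = 16
Set all host bits to 1:
Broadcast: 150.199.255.255


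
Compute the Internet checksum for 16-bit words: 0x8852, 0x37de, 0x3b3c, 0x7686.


Sum all words (with carry folding):
+ 0x8852 = 0x8852
+ 0x37de = 0xc030
+ 0x3b3c = 0xfb6c
+ 0x7686 = 0x71f3
One's complement: ~0x71f3
Checksum = 0x8e0c


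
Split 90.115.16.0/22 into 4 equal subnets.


New prefix = 22 + 2 = 24
Each subnet has 256 addresses
  90.115.16.0/24
  90.115.17.0/24
  90.115.18.0/24
  90.115.19.0/24
Subnets: 90.115.16.0/24, 90.115.17.0/24, 90.115.18.0/24, 90.115.19.0/24


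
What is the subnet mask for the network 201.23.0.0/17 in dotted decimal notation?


/17 means 17 network bits, 15 host bits
Binary: 11111111111111111000000000000000
Mask: 255.255.128.0


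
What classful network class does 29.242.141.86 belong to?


First octet: 29
Binary: 00011101
0xxxxxxx -> Class A (1-126)
Class A, default mask 255.0.0.0 (/8)


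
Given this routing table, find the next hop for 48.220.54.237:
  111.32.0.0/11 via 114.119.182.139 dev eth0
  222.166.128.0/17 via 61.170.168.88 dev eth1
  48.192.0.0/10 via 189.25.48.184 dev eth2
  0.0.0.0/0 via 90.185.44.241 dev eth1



Longest prefix match for 48.220.54.237:
  /11 111.32.0.0: no
  /17 222.166.128.0: no
  /10 48.192.0.0: MATCH
  /0 0.0.0.0: MATCH
Selected: next-hop 189.25.48.184 via eth2 (matched /10)


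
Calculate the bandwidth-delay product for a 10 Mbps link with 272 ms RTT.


BDP = bandwidth * RTT
= 10 Mbps * 272 ms
= 10 * 1e6 * 272 / 1000 bits
= 2720000 bits
= 340000 bytes
= 332.0312 KB
BDP = 2720000 bits (340000 bytes)


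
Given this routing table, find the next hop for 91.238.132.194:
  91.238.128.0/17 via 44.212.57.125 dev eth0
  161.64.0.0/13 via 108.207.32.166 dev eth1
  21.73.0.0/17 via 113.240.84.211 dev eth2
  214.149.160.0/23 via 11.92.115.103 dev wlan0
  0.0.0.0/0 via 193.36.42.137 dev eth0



Longest prefix match for 91.238.132.194:
  /17 91.238.128.0: MATCH
  /13 161.64.0.0: no
  /17 21.73.0.0: no
  /23 214.149.160.0: no
  /0 0.0.0.0: MATCH
Selected: next-hop 44.212.57.125 via eth0 (matched /17)


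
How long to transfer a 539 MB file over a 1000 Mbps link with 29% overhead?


Effective throughput = 1000 * (1 - 29/100) = 710 Mbps
File size in Mb = 539 * 8 = 4312 Mb
Time = 4312 / 710
Time = 6.0732 seconds


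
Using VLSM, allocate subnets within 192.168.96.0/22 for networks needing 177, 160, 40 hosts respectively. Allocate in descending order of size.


177 hosts -> /24 (254 usable): 192.168.96.0/24
160 hosts -> /24 (254 usable): 192.168.97.0/24
40 hosts -> /26 (62 usable): 192.168.98.0/26
Allocation: 192.168.96.0/24 (177 hosts, 254 usable); 192.168.97.0/24 (160 hosts, 254 usable); 192.168.98.0/26 (40 hosts, 62 usable)


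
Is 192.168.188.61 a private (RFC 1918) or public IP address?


RFC 1918 private ranges:
  10.0.0.0/8 (10.0.0.0 - 10.255.255.255)
  172.16.0.0/12 (172.16.0.0 - 172.31.255.255)
  192.168.0.0/16 (192.168.0.0 - 192.168.255.255)
Private (in 192.168.0.0/16)


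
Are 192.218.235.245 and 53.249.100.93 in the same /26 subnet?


Mask: 255.255.255.192
192.218.235.245 AND mask = 192.218.235.192
53.249.100.93 AND mask = 53.249.100.64
No, different subnets (192.218.235.192 vs 53.249.100.64)


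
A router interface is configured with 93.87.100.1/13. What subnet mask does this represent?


/13 means 13 network bits, 19 host bits
Binary: 11111111111110000000000000000000
Mask: 255.248.0.0


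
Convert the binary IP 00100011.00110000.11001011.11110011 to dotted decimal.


00100011 = 35
00110000 = 48
11001011 = 203
11110011 = 243
IP: 35.48.203.243


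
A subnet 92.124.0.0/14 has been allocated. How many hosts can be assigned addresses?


Host bits = 32 - 14 = 18
Total addresses = 2^18 = 262144
Usable = total - 2 (network and broadcast)
Usable hosts: 262142


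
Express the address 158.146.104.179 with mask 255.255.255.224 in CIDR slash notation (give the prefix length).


Binary: 11111111.11111111.11111111.11100000
Count leading 1s
Prefix: /27


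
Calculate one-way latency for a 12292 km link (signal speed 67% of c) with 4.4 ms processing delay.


Speed = 0.67 * 3e5 km/s = 201000 km/s
Propagation delay = 12292 / 201000 = 0.0612 s = 61.1542 ms
Processing delay = 4.4 ms
Total one-way latency = 65.5542 ms


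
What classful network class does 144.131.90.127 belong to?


First octet: 144
Binary: 10010000
10xxxxxx -> Class B (128-191)
Class B, default mask 255.255.0.0 (/16)


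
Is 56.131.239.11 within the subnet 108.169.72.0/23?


Subnet network: 108.169.72.0
Test IP AND mask: 56.131.238.0
No, 56.131.239.11 is not in 108.169.72.0/23


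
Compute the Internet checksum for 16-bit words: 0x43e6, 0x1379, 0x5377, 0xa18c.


Sum all words (with carry folding):
+ 0x43e6 = 0x43e6
+ 0x1379 = 0x575f
+ 0x5377 = 0xaad6
+ 0xa18c = 0x4c63
One's complement: ~0x4c63
Checksum = 0xb39c


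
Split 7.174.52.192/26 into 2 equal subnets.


New prefix = 26 + 1 = 27
Each subnet has 32 addresses
  7.174.52.192/27
  7.174.52.224/27
Subnets: 7.174.52.192/27, 7.174.52.224/27


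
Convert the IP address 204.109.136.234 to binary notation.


204 = 11001100
109 = 01101101
136 = 10001000
234 = 11101010
Binary: 11001100.01101101.10001000.11101010


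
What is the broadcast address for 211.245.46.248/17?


Network: 211.245.0.0/17
Host bits = 15
Set all host bits to 1:
Broadcast: 211.245.127.255


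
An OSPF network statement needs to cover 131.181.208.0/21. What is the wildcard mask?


Subnet mask: 255.255.248.0
Wildcard = 255.255.255.255 - subnet mask
255 - 255 = 0
255 - 255 = 0
255 - 248 = 7
255 - 0 = 255
Wildcard: 0.0.7.255


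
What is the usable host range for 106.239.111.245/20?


Network: 106.239.96.0
Broadcast: 106.239.111.255
First usable = network + 1
Last usable = broadcast - 1
Range: 106.239.96.1 to 106.239.111.254


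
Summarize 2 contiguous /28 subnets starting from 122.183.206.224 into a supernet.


Original prefix: /28
Number of subnets: 2 = 2^1
New prefix = 28 - 1 = 27
Supernet: 122.183.206.224/27


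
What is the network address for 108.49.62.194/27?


IP:   01101100.00110001.00111110.11000010
Mask: 11111111.11111111.11111111.11100000
AND operation:
Net:  01101100.00110001.00111110.11000000
Network: 108.49.62.192/27


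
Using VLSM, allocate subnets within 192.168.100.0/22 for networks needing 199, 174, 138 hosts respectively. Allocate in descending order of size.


199 hosts -> /24 (254 usable): 192.168.100.0/24
174 hosts -> /24 (254 usable): 192.168.101.0/24
138 hosts -> /24 (254 usable): 192.168.102.0/24
Allocation: 192.168.100.0/24 (199 hosts, 254 usable); 192.168.101.0/24 (174 hosts, 254 usable); 192.168.102.0/24 (138 hosts, 254 usable)


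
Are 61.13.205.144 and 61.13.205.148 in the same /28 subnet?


Mask: 255.255.255.240
61.13.205.144 AND mask = 61.13.205.144
61.13.205.148 AND mask = 61.13.205.144
Yes, same subnet (61.13.205.144)


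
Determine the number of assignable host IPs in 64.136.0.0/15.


Host bits = 32 - 15 = 17
Total addresses = 2^17 = 131072
Usable = total - 2 (network and broadcast)
Usable hosts: 131070


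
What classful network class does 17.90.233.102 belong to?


First octet: 17
Binary: 00010001
0xxxxxxx -> Class A (1-126)
Class A, default mask 255.0.0.0 (/8)


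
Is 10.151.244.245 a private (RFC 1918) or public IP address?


RFC 1918 private ranges:
  10.0.0.0/8 (10.0.0.0 - 10.255.255.255)
  172.16.0.0/12 (172.16.0.0 - 172.31.255.255)
  192.168.0.0/16 (192.168.0.0 - 192.168.255.255)
Private (in 10.0.0.0/8)


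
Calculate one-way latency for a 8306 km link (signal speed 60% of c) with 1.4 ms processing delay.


Speed = 0.6 * 3e5 km/s = 180000 km/s
Propagation delay = 8306 / 180000 = 0.0461 s = 46.1444 ms
Processing delay = 1.4 ms
Total one-way latency = 47.5444 ms


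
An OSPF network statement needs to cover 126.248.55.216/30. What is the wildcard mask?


Subnet mask: 255.255.255.252
Wildcard = 255.255.255.255 - subnet mask
255 - 255 = 0
255 - 255 = 0
255 - 255 = 0
255 - 252 = 3
Wildcard: 0.0.0.3


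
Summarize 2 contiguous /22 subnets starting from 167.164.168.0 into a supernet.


Original prefix: /22
Number of subnets: 2 = 2^1
New prefix = 22 - 1 = 21
Supernet: 167.164.168.0/21


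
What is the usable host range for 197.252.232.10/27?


Network: 197.252.232.0
Broadcast: 197.252.232.31
First usable = network + 1
Last usable = broadcast - 1
Range: 197.252.232.1 to 197.252.232.30


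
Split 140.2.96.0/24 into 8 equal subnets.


New prefix = 24 + 3 = 27
Each subnet has 32 addresses
  140.2.96.0/27
  140.2.96.32/27
  140.2.96.64/27
  140.2.96.96/27
  140.2.96.128/27
  140.2.96.160/27
  140.2.96.192/27
  140.2.96.224/27
Subnets: 140.2.96.0/27, 140.2.96.32/27, 140.2.96.64/27, 140.2.96.96/27, 140.2.96.128/27, 140.2.96.160/27, 140.2.96.192/27, 140.2.96.224/27


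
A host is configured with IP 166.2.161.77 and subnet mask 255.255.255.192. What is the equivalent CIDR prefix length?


Binary: 11111111.11111111.11111111.11000000
Count leading 1s
Prefix: /26


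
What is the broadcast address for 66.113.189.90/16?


Network: 66.113.0.0/16
Host bits = 16
Set all host bits to 1:
Broadcast: 66.113.255.255


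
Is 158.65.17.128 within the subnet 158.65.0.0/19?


Subnet network: 158.65.0.0
Test IP AND mask: 158.65.0.0
Yes, 158.65.17.128 is in 158.65.0.0/19


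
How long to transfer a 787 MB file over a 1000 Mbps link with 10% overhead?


Effective throughput = 1000 * (1 - 10/100) = 900 Mbps
File size in Mb = 787 * 8 = 6296 Mb
Time = 6296 / 900
Time = 6.9956 seconds


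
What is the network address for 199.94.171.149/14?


IP:   11000111.01011110.10101011.10010101
Mask: 11111111.11111100.00000000.00000000
AND operation:
Net:  11000111.01011100.00000000.00000000
Network: 199.92.0.0/14


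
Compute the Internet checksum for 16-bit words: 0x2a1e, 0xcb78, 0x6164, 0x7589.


Sum all words (with carry folding):
+ 0x2a1e = 0x2a1e
+ 0xcb78 = 0xf596
+ 0x6164 = 0x56fb
+ 0x7589 = 0xcc84
One's complement: ~0xcc84
Checksum = 0x337b


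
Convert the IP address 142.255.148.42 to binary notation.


142 = 10001110
255 = 11111111
148 = 10010100
42 = 00101010
Binary: 10001110.11111111.10010100.00101010


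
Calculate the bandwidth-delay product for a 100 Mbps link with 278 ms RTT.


BDP = bandwidth * RTT
= 100 Mbps * 278 ms
= 100 * 1e6 * 278 / 1000 bits
= 27800000 bits
= 3475000 bytes
= 3393.5547 KB
BDP = 27800000 bits (3475000 bytes)


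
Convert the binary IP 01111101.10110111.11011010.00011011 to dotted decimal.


01111101 = 125
10110111 = 183
11011010 = 218
00011011 = 27
IP: 125.183.218.27


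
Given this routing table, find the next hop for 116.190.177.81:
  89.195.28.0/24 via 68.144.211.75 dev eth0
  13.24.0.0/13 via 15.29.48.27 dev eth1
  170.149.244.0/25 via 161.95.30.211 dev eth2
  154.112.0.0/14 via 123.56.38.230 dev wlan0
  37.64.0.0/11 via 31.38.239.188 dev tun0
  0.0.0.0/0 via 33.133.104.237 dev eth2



Longest prefix match for 116.190.177.81:
  /24 89.195.28.0: no
  /13 13.24.0.0: no
  /25 170.149.244.0: no
  /14 154.112.0.0: no
  /11 37.64.0.0: no
  /0 0.0.0.0: MATCH
Selected: next-hop 33.133.104.237 via eth2 (matched /0)


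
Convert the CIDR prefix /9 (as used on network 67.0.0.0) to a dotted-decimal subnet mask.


/9 means 9 network bits, 23 host bits
Binary: 11111111100000000000000000000000
Mask: 255.128.0.0


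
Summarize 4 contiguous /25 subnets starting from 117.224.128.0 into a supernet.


Original prefix: /25
Number of subnets: 4 = 2^2
New prefix = 25 - 2 = 23
Supernet: 117.224.128.0/23


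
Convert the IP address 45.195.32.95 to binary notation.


45 = 00101101
195 = 11000011
32 = 00100000
95 = 01011111
Binary: 00101101.11000011.00100000.01011111


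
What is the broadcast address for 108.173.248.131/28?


Network: 108.173.248.128/28
Host bits = 4
Set all host bits to 1:
Broadcast: 108.173.248.143


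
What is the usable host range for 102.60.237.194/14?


Network: 102.60.0.0
Broadcast: 102.63.255.255
First usable = network + 1
Last usable = broadcast - 1
Range: 102.60.0.1 to 102.63.255.254


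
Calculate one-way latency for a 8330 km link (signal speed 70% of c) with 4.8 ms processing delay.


Speed = 0.7 * 3e5 km/s = 210000 km/s
Propagation delay = 8330 / 210000 = 0.0397 s = 39.6667 ms
Processing delay = 4.8 ms
Total one-way latency = 44.4667 ms


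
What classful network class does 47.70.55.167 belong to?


First octet: 47
Binary: 00101111
0xxxxxxx -> Class A (1-126)
Class A, default mask 255.0.0.0 (/8)


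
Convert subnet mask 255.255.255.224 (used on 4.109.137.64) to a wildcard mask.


Subnet mask: 255.255.255.224
Wildcard = 255.255.255.255 - subnet mask
255 - 255 = 0
255 - 255 = 0
255 - 255 = 0
255 - 224 = 31
Wildcard: 0.0.0.31


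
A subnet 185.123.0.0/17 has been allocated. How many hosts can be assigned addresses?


Host bits = 32 - 17 = 15
Total addresses = 2^15 = 32768
Usable = total - 2 (network and broadcast)
Usable hosts: 32766


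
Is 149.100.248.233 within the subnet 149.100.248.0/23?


Subnet network: 149.100.248.0
Test IP AND mask: 149.100.248.0
Yes, 149.100.248.233 is in 149.100.248.0/23


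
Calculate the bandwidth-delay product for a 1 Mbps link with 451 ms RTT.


BDP = bandwidth * RTT
= 1 Mbps * 451 ms
= 1 * 1e6 * 451 / 1000 bits
= 451000 bits
= 56375 bytes
= 55.0537 KB
BDP = 451000 bits (56375 bytes)


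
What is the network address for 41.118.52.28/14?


IP:   00101001.01110110.00110100.00011100
Mask: 11111111.11111100.00000000.00000000
AND operation:
Net:  00101001.01110100.00000000.00000000
Network: 41.116.0.0/14


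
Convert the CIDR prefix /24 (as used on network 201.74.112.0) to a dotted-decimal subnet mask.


/24 means 24 network bits, 8 host bits
Binary: 11111111111111111111111100000000
Mask: 255.255.255.0


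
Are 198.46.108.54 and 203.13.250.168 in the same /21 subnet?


Mask: 255.255.248.0
198.46.108.54 AND mask = 198.46.104.0
203.13.250.168 AND mask = 203.13.248.0
No, different subnets (198.46.104.0 vs 203.13.248.0)


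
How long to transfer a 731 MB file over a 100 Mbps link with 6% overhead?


Effective throughput = 100 * (1 - 6/100) = 94 Mbps
File size in Mb = 731 * 8 = 5848 Mb
Time = 5848 / 94
Time = 62.2128 seconds


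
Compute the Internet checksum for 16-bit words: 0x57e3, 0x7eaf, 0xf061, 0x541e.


Sum all words (with carry folding):
+ 0x57e3 = 0x57e3
+ 0x7eaf = 0xd692
+ 0xf061 = 0xc6f4
+ 0x541e = 0x1b13
One's complement: ~0x1b13
Checksum = 0xe4ec


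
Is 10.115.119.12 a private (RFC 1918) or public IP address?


RFC 1918 private ranges:
  10.0.0.0/8 (10.0.0.0 - 10.255.255.255)
  172.16.0.0/12 (172.16.0.0 - 172.31.255.255)
  192.168.0.0/16 (192.168.0.0 - 192.168.255.255)
Private (in 10.0.0.0/8)


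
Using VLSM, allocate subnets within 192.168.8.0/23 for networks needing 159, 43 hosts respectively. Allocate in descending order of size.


159 hosts -> /24 (254 usable): 192.168.8.0/24
43 hosts -> /26 (62 usable): 192.168.9.0/26
Allocation: 192.168.8.0/24 (159 hosts, 254 usable); 192.168.9.0/26 (43 hosts, 62 usable)


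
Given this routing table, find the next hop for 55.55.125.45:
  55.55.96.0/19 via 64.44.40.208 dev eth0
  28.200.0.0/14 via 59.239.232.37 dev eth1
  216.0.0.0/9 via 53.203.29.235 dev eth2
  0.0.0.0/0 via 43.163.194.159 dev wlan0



Longest prefix match for 55.55.125.45:
  /19 55.55.96.0: MATCH
  /14 28.200.0.0: no
  /9 216.0.0.0: no
  /0 0.0.0.0: MATCH
Selected: next-hop 64.44.40.208 via eth0 (matched /19)


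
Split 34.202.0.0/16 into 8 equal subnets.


New prefix = 16 + 3 = 19
Each subnet has 8192 addresses
  34.202.0.0/19
  34.202.32.0/19
  34.202.64.0/19
  34.202.96.0/19
  34.202.128.0/19
  34.202.160.0/19
  34.202.192.0/19
  34.202.224.0/19
Subnets: 34.202.0.0/19, 34.202.32.0/19, 34.202.64.0/19, 34.202.96.0/19, 34.202.128.0/19, 34.202.160.0/19, 34.202.192.0/19, 34.202.224.0/19


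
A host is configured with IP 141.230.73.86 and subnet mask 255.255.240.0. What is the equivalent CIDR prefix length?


Binary: 11111111.11111111.11110000.00000000
Count leading 1s
Prefix: /20


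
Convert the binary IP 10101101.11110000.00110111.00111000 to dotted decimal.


10101101 = 173
11110000 = 240
00110111 = 55
00111000 = 56
IP: 173.240.55.56


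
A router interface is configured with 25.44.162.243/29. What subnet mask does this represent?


/29 means 29 network bits, 3 host bits
Binary: 11111111111111111111111111111000
Mask: 255.255.255.248


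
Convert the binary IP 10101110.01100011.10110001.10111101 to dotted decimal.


10101110 = 174
01100011 = 99
10110001 = 177
10111101 = 189
IP: 174.99.177.189


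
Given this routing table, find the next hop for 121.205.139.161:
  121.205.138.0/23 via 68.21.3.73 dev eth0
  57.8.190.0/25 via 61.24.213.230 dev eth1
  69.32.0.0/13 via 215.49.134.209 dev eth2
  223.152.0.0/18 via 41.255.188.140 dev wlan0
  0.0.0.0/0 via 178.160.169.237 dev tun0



Longest prefix match for 121.205.139.161:
  /23 121.205.138.0: MATCH
  /25 57.8.190.0: no
  /13 69.32.0.0: no
  /18 223.152.0.0: no
  /0 0.0.0.0: MATCH
Selected: next-hop 68.21.3.73 via eth0 (matched /23)


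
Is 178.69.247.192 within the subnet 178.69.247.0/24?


Subnet network: 178.69.247.0
Test IP AND mask: 178.69.247.0
Yes, 178.69.247.192 is in 178.69.247.0/24


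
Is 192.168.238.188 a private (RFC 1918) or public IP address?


RFC 1918 private ranges:
  10.0.0.0/8 (10.0.0.0 - 10.255.255.255)
  172.16.0.0/12 (172.16.0.0 - 172.31.255.255)
  192.168.0.0/16 (192.168.0.0 - 192.168.255.255)
Private (in 192.168.0.0/16)


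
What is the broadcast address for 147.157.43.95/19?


Network: 147.157.32.0/19
Host bits = 13
Set all host bits to 1:
Broadcast: 147.157.63.255


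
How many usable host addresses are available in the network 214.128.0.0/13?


Host bits = 32 - 13 = 19
Total addresses = 2^19 = 524288
Usable = total - 2 (network and broadcast)
Usable hosts: 524286


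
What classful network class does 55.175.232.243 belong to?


First octet: 55
Binary: 00110111
0xxxxxxx -> Class A (1-126)
Class A, default mask 255.0.0.0 (/8)


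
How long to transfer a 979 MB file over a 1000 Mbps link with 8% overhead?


Effective throughput = 1000 * (1 - 8/100) = 920 Mbps
File size in Mb = 979 * 8 = 7832 Mb
Time = 7832 / 920
Time = 8.513 seconds


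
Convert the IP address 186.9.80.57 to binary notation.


186 = 10111010
9 = 00001001
80 = 01010000
57 = 00111001
Binary: 10111010.00001001.01010000.00111001


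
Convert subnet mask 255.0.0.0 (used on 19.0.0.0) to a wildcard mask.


Subnet mask: 255.0.0.0
Wildcard = 255.255.255.255 - subnet mask
255 - 255 = 0
255 - 0 = 255
255 - 0 = 255
255 - 0 = 255
Wildcard: 0.255.255.255


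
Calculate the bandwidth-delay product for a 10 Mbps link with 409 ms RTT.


BDP = bandwidth * RTT
= 10 Mbps * 409 ms
= 10 * 1e6 * 409 / 1000 bits
= 4090000 bits
= 511250 bytes
= 499.2676 KB
BDP = 4090000 bits (511250 bytes)


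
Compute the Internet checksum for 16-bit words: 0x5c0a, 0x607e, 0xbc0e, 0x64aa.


Sum all words (with carry folding):
+ 0x5c0a = 0x5c0a
+ 0x607e = 0xbc88
+ 0xbc0e = 0x7897
+ 0x64aa = 0xdd41
One's complement: ~0xdd41
Checksum = 0x22be


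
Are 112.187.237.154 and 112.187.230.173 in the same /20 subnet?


Mask: 255.255.240.0
112.187.237.154 AND mask = 112.187.224.0
112.187.230.173 AND mask = 112.187.224.0
Yes, same subnet (112.187.224.0)


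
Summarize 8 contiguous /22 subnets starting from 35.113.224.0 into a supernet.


Original prefix: /22
Number of subnets: 8 = 2^3
New prefix = 22 - 3 = 19
Supernet: 35.113.224.0/19


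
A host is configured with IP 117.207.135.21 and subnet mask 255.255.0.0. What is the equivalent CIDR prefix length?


Binary: 11111111.11111111.00000000.00000000
Count leading 1s
Prefix: /16


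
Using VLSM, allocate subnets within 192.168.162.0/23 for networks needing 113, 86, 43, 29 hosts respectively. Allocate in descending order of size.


113 hosts -> /25 (126 usable): 192.168.162.0/25
86 hosts -> /25 (126 usable): 192.168.162.128/25
43 hosts -> /26 (62 usable): 192.168.163.0/26
29 hosts -> /27 (30 usable): 192.168.163.64/27
Allocation: 192.168.162.0/25 (113 hosts, 126 usable); 192.168.162.128/25 (86 hosts, 126 usable); 192.168.163.0/26 (43 hosts, 62 usable); 192.168.163.64/27 (29 hosts, 30 usable)


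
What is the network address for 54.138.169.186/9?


IP:   00110110.10001010.10101001.10111010
Mask: 11111111.10000000.00000000.00000000
AND operation:
Net:  00110110.10000000.00000000.00000000
Network: 54.128.0.0/9


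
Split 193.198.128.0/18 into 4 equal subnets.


New prefix = 18 + 2 = 20
Each subnet has 4096 addresses
  193.198.128.0/20
  193.198.144.0/20
  193.198.160.0/20
  193.198.176.0/20
Subnets: 193.198.128.0/20, 193.198.144.0/20, 193.198.160.0/20, 193.198.176.0/20


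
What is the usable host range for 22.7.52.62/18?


Network: 22.7.0.0
Broadcast: 22.7.63.255
First usable = network + 1
Last usable = broadcast - 1
Range: 22.7.0.1 to 22.7.63.254


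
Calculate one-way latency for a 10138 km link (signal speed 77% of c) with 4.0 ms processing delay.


Speed = 0.77 * 3e5 km/s = 231000 km/s
Propagation delay = 10138 / 231000 = 0.0439 s = 43.8874 ms
Processing delay = 4.0 ms
Total one-way latency = 47.8874 ms


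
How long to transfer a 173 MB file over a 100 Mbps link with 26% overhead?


Effective throughput = 100 * (1 - 26/100) = 74 Mbps
File size in Mb = 173 * 8 = 1384 Mb
Time = 1384 / 74
Time = 18.7027 seconds


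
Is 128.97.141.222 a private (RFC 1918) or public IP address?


RFC 1918 private ranges:
  10.0.0.0/8 (10.0.0.0 - 10.255.255.255)
  172.16.0.0/12 (172.16.0.0 - 172.31.255.255)
  192.168.0.0/16 (192.168.0.0 - 192.168.255.255)
Public (not in any RFC 1918 range)


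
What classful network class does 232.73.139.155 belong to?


First octet: 232
Binary: 11101000
1110xxxx -> Class D (224-239)
Class D (multicast), default mask N/A


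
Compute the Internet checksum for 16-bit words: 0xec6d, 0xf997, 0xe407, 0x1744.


Sum all words (with carry folding):
+ 0xec6d = 0xec6d
+ 0xf997 = 0xe605
+ 0xe407 = 0xca0d
+ 0x1744 = 0xe151
One's complement: ~0xe151
Checksum = 0x1eae


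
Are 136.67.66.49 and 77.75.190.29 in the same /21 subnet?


Mask: 255.255.248.0
136.67.66.49 AND mask = 136.67.64.0
77.75.190.29 AND mask = 77.75.184.0
No, different subnets (136.67.64.0 vs 77.75.184.0)


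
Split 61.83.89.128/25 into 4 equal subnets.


New prefix = 25 + 2 = 27
Each subnet has 32 addresses
  61.83.89.128/27
  61.83.89.160/27
  61.83.89.192/27
  61.83.89.224/27
Subnets: 61.83.89.128/27, 61.83.89.160/27, 61.83.89.192/27, 61.83.89.224/27


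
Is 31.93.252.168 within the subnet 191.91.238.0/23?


Subnet network: 191.91.238.0
Test IP AND mask: 31.93.252.0
No, 31.93.252.168 is not in 191.91.238.0/23


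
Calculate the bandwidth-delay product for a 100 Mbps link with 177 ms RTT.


BDP = bandwidth * RTT
= 100 Mbps * 177 ms
= 100 * 1e6 * 177 / 1000 bits
= 17700000 bits
= 2212500 bytes
= 2160.6445 KB
BDP = 17700000 bits (2212500 bytes)


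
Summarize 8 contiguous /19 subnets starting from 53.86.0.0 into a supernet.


Original prefix: /19
Number of subnets: 8 = 2^3
New prefix = 19 - 3 = 16
Supernet: 53.86.0.0/16


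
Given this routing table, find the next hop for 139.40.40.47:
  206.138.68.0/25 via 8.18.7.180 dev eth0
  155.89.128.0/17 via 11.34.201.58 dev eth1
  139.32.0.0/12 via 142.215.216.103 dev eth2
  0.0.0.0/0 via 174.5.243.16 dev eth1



Longest prefix match for 139.40.40.47:
  /25 206.138.68.0: no
  /17 155.89.128.0: no
  /12 139.32.0.0: MATCH
  /0 0.0.0.0: MATCH
Selected: next-hop 142.215.216.103 via eth2 (matched /12)


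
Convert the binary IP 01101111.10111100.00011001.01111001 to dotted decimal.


01101111 = 111
10111100 = 188
00011001 = 25
01111001 = 121
IP: 111.188.25.121


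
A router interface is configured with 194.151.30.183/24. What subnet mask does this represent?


/24 means 24 network bits, 8 host bits
Binary: 11111111111111111111111100000000
Mask: 255.255.255.0


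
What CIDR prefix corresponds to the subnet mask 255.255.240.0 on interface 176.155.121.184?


Binary: 11111111.11111111.11110000.00000000
Count leading 1s
Prefix: /20


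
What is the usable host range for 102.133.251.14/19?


Network: 102.133.224.0
Broadcast: 102.133.255.255
First usable = network + 1
Last usable = broadcast - 1
Range: 102.133.224.1 to 102.133.255.254


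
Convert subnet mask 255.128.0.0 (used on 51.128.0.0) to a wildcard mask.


Subnet mask: 255.128.0.0
Wildcard = 255.255.255.255 - subnet mask
255 - 255 = 0
255 - 128 = 127
255 - 0 = 255
255 - 0 = 255
Wildcard: 0.127.255.255


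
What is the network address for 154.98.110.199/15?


IP:   10011010.01100010.01101110.11000111
Mask: 11111111.11111110.00000000.00000000
AND operation:
Net:  10011010.01100010.00000000.00000000
Network: 154.98.0.0/15


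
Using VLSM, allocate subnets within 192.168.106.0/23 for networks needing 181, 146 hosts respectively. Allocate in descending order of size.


181 hosts -> /24 (254 usable): 192.168.106.0/24
146 hosts -> /24 (254 usable): 192.168.107.0/24
Allocation: 192.168.106.0/24 (181 hosts, 254 usable); 192.168.107.0/24 (146 hosts, 254 usable)


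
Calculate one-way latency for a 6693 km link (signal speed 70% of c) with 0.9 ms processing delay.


Speed = 0.7 * 3e5 km/s = 210000 km/s
Propagation delay = 6693 / 210000 = 0.0319 s = 31.8714 ms
Processing delay = 0.9 ms
Total one-way latency = 32.7714 ms


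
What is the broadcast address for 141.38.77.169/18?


Network: 141.38.64.0/18
Host bits = 14
Set all host bits to 1:
Broadcast: 141.38.127.255


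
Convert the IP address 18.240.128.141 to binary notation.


18 = 00010010
240 = 11110000
128 = 10000000
141 = 10001101
Binary: 00010010.11110000.10000000.10001101


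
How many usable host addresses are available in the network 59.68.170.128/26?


Host bits = 32 - 26 = 6
Total addresses = 2^6 = 64
Usable = total - 2 (network and broadcast)
Usable hosts: 62


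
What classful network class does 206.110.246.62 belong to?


First octet: 206
Binary: 11001110
110xxxxx -> Class C (192-223)
Class C, default mask 255.255.255.0 (/24)


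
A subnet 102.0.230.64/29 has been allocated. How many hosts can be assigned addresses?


Host bits = 32 - 29 = 3
Total addresses = 2^3 = 8
Usable = total - 2 (network and broadcast)
Usable hosts: 6


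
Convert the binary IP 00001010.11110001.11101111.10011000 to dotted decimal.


00001010 = 10
11110001 = 241
11101111 = 239
10011000 = 152
IP: 10.241.239.152


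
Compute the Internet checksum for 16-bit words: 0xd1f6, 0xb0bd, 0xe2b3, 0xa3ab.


Sum all words (with carry folding):
+ 0xd1f6 = 0xd1f6
+ 0xb0bd = 0x82b4
+ 0xe2b3 = 0x6568
+ 0xa3ab = 0x0914
One's complement: ~0x0914
Checksum = 0xf6eb


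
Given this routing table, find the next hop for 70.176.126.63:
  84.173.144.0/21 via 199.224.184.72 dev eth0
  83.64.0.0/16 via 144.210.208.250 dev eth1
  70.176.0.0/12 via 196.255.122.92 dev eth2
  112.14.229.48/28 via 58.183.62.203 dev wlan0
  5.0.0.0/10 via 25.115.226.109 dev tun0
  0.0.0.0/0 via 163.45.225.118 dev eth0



Longest prefix match for 70.176.126.63:
  /21 84.173.144.0: no
  /16 83.64.0.0: no
  /12 70.176.0.0: MATCH
  /28 112.14.229.48: no
  /10 5.0.0.0: no
  /0 0.0.0.0: MATCH
Selected: next-hop 196.255.122.92 via eth2 (matched /12)


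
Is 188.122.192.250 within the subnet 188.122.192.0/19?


Subnet network: 188.122.192.0
Test IP AND mask: 188.122.192.0
Yes, 188.122.192.250 is in 188.122.192.0/19


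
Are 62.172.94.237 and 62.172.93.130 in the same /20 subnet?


Mask: 255.255.240.0
62.172.94.237 AND mask = 62.172.80.0
62.172.93.130 AND mask = 62.172.80.0
Yes, same subnet (62.172.80.0)


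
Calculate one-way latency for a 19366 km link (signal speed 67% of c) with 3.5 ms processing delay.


Speed = 0.67 * 3e5 km/s = 201000 km/s
Propagation delay = 19366 / 201000 = 0.0963 s = 96.3483 ms
Processing delay = 3.5 ms
Total one-way latency = 99.8483 ms


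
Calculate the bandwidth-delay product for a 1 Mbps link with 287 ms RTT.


BDP = bandwidth * RTT
= 1 Mbps * 287 ms
= 1 * 1e6 * 287 / 1000 bits
= 287000 bits
= 35875 bytes
= 35.0342 KB
BDP = 287000 bits (35875 bytes)


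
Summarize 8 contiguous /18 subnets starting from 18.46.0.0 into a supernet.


Original prefix: /18
Number of subnets: 8 = 2^3
New prefix = 18 - 3 = 15
Supernet: 18.46.0.0/15


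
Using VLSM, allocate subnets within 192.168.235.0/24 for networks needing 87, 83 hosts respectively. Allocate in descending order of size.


87 hosts -> /25 (126 usable): 192.168.235.0/25
83 hosts -> /25 (126 usable): 192.168.235.128/25
Allocation: 192.168.235.0/25 (87 hosts, 126 usable); 192.168.235.128/25 (83 hosts, 126 usable)


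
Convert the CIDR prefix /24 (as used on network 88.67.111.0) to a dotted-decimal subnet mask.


/24 means 24 network bits, 8 host bits
Binary: 11111111111111111111111100000000
Mask: 255.255.255.0


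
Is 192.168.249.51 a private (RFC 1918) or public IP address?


RFC 1918 private ranges:
  10.0.0.0/8 (10.0.0.0 - 10.255.255.255)
  172.16.0.0/12 (172.16.0.0 - 172.31.255.255)
  192.168.0.0/16 (192.168.0.0 - 192.168.255.255)
Private (in 192.168.0.0/16)


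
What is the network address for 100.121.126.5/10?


IP:   01100100.01111001.01111110.00000101
Mask: 11111111.11000000.00000000.00000000
AND operation:
Net:  01100100.01000000.00000000.00000000
Network: 100.64.0.0/10


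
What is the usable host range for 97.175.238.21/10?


Network: 97.128.0.0
Broadcast: 97.191.255.255
First usable = network + 1
Last usable = broadcast - 1
Range: 97.128.0.1 to 97.191.255.254


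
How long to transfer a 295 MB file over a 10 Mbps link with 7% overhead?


Effective throughput = 10 * (1 - 7/100) = 9.3 Mbps
File size in Mb = 295 * 8 = 2360 Mb
Time = 2360 / 9.3
Time = 253.7634 seconds


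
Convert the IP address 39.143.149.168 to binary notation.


39 = 00100111
143 = 10001111
149 = 10010101
168 = 10101000
Binary: 00100111.10001111.10010101.10101000


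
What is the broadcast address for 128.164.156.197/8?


Network: 128.0.0.0/8
Host bits = 24
Set all host bits to 1:
Broadcast: 128.255.255.255


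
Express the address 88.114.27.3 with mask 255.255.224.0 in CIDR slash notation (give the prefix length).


Binary: 11111111.11111111.11100000.00000000
Count leading 1s
Prefix: /19


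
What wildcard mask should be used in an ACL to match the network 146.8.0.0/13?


Subnet mask: 255.248.0.0
Wildcard = 255.255.255.255 - subnet mask
255 - 255 = 0
255 - 248 = 7
255 - 0 = 255
255 - 0 = 255
Wildcard: 0.7.255.255


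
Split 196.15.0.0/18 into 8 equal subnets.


New prefix = 18 + 3 = 21
Each subnet has 2048 addresses
  196.15.0.0/21
  196.15.8.0/21
  196.15.16.0/21
  196.15.24.0/21
  196.15.32.0/21
  196.15.40.0/21
  196.15.48.0/21
  196.15.56.0/21
Subnets: 196.15.0.0/21, 196.15.8.0/21, 196.15.16.0/21, 196.15.24.0/21, 196.15.32.0/21, 196.15.40.0/21, 196.15.48.0/21, 196.15.56.0/21


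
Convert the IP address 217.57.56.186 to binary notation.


217 = 11011001
57 = 00111001
56 = 00111000
186 = 10111010
Binary: 11011001.00111001.00111000.10111010


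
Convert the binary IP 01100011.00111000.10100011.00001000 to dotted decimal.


01100011 = 99
00111000 = 56
10100011 = 163
00001000 = 8
IP: 99.56.163.8


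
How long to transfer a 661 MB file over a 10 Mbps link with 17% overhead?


Effective throughput = 10 * (1 - 17/100) = 8.3 Mbps
File size in Mb = 661 * 8 = 5288 Mb
Time = 5288 / 8.3
Time = 637.1084 seconds


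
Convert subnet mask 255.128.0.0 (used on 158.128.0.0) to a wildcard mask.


Subnet mask: 255.128.0.0
Wildcard = 255.255.255.255 - subnet mask
255 - 255 = 0
255 - 128 = 127
255 - 0 = 255
255 - 0 = 255
Wildcard: 0.127.255.255


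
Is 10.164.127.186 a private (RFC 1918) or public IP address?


RFC 1918 private ranges:
  10.0.0.0/8 (10.0.0.0 - 10.255.255.255)
  172.16.0.0/12 (172.16.0.0 - 172.31.255.255)
  192.168.0.0/16 (192.168.0.0 - 192.168.255.255)
Private (in 10.0.0.0/8)


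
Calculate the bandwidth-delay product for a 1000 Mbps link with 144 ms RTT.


BDP = bandwidth * RTT
= 1000 Mbps * 144 ms
= 1000 * 1e6 * 144 / 1000 bits
= 144000000 bits
= 18000000 bytes
= 17578.125 KB
BDP = 144000000 bits (18000000 bytes)


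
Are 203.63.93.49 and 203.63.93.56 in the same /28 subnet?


Mask: 255.255.255.240
203.63.93.49 AND mask = 203.63.93.48
203.63.93.56 AND mask = 203.63.93.48
Yes, same subnet (203.63.93.48)


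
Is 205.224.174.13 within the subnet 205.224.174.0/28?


Subnet network: 205.224.174.0
Test IP AND mask: 205.224.174.0
Yes, 205.224.174.13 is in 205.224.174.0/28


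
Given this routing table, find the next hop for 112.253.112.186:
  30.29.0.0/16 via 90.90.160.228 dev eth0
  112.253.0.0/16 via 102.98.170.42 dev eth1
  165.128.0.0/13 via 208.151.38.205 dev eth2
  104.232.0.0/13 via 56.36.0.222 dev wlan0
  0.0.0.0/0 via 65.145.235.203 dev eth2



Longest prefix match for 112.253.112.186:
  /16 30.29.0.0: no
  /16 112.253.0.0: MATCH
  /13 165.128.0.0: no
  /13 104.232.0.0: no
  /0 0.0.0.0: MATCH
Selected: next-hop 102.98.170.42 via eth1 (matched /16)


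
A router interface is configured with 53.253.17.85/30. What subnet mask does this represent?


/30 means 30 network bits, 2 host bits
Binary: 11111111111111111111111111111100
Mask: 255.255.255.252


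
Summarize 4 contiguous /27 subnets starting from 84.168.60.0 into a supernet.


Original prefix: /27
Number of subnets: 4 = 2^2
New prefix = 27 - 2 = 25
Supernet: 84.168.60.0/25


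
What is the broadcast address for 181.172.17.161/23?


Network: 181.172.16.0/23
Host bits = 9
Set all host bits to 1:
Broadcast: 181.172.17.255


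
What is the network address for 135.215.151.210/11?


IP:   10000111.11010111.10010111.11010010
Mask: 11111111.11100000.00000000.00000000
AND operation:
Net:  10000111.11000000.00000000.00000000
Network: 135.192.0.0/11


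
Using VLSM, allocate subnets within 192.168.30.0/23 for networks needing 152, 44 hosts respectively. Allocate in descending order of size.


152 hosts -> /24 (254 usable): 192.168.30.0/24
44 hosts -> /26 (62 usable): 192.168.31.0/26
Allocation: 192.168.30.0/24 (152 hosts, 254 usable); 192.168.31.0/26 (44 hosts, 62 usable)


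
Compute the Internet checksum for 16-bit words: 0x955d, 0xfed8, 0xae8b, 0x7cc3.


Sum all words (with carry folding):
+ 0x955d = 0x955d
+ 0xfed8 = 0x9436
+ 0xae8b = 0x42c2
+ 0x7cc3 = 0xbf85
One's complement: ~0xbf85
Checksum = 0x407a


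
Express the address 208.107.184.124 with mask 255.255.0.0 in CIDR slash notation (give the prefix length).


Binary: 11111111.11111111.00000000.00000000
Count leading 1s
Prefix: /16


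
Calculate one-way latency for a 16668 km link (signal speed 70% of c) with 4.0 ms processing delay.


Speed = 0.7 * 3e5 km/s = 210000 km/s
Propagation delay = 16668 / 210000 = 0.0794 s = 79.3714 ms
Processing delay = 4.0 ms
Total one-way latency = 83.3714 ms


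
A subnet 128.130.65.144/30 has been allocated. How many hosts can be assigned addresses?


Host bits = 32 - 30 = 2
Total addresses = 2^2 = 4
Usable = total - 2 (network and broadcast)
Usable hosts: 2


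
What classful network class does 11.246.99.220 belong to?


First octet: 11
Binary: 00001011
0xxxxxxx -> Class A (1-126)
Class A, default mask 255.0.0.0 (/8)


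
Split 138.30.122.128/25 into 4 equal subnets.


New prefix = 25 + 2 = 27
Each subnet has 32 addresses
  138.30.122.128/27
  138.30.122.160/27
  138.30.122.192/27
  138.30.122.224/27
Subnets: 138.30.122.128/27, 138.30.122.160/27, 138.30.122.192/27, 138.30.122.224/27


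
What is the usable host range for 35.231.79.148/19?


Network: 35.231.64.0
Broadcast: 35.231.95.255
First usable = network + 1
Last usable = broadcast - 1
Range: 35.231.64.1 to 35.231.95.254


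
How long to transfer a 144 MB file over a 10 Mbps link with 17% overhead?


Effective throughput = 10 * (1 - 17/100) = 8.3 Mbps
File size in Mb = 144 * 8 = 1152 Mb
Time = 1152 / 8.3
Time = 138.7952 seconds


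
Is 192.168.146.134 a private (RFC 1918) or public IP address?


RFC 1918 private ranges:
  10.0.0.0/8 (10.0.0.0 - 10.255.255.255)
  172.16.0.0/12 (172.16.0.0 - 172.31.255.255)
  192.168.0.0/16 (192.168.0.0 - 192.168.255.255)
Private (in 192.168.0.0/16)
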